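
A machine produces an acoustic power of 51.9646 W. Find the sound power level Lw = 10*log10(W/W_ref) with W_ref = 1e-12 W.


W / W_ref = 51.9646 / 1e-12 = 5.19646e+13
Lw = 10 * log10(5.19646e+13) = 137.16 dB


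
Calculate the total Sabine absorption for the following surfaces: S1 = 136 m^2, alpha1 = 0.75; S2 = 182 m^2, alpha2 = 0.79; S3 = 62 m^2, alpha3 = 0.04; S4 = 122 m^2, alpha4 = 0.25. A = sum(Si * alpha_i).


136 * 0.75 = 102
182 * 0.79 = 143.78
62 * 0.04 = 2.48
122 * 0.25 = 30.5
A_total = 102 + 143.78 + 2.48 + 30.5 = 278.76 m^2


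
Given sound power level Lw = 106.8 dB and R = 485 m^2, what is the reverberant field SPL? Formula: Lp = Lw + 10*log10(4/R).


4/R = 4/485 = 0.00824742
Lp = 106.8 + 10*log10(0.00824742) = 85.963 dB


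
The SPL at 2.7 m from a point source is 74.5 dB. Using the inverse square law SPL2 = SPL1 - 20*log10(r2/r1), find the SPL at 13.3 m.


r2/r1 = 13.3/2.7 = 4.92593
Correction = 20*log10(4.92593) = 13.8498 dB
SPL2 = 74.5 - 13.8498 = 60.65 dB


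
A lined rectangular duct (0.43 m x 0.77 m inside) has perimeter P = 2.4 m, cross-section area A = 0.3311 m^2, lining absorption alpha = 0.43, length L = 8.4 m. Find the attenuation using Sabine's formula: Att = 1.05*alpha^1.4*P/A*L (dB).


alpha^1.4 = 0.43^1.4 = 0.3068
Attenuation rate = 1.05 * alpha^1.4 * P / A
= 1.05 * 0.3068 * 2.4 / 0.3311 = 2.33505 dB/m
Total Att = 2.33505 * 8.4 = 19.614 dB


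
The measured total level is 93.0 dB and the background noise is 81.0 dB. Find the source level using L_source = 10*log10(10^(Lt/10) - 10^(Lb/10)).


10^(93.0/10) = 1.99526e+09
10^(81.0/10) = 1.25893e+08
Difference = 1.99526e+09 - 1.25893e+08 = 1.86937e+09
L_source = 10*log10(1.86937e+09) = 92.717 dB


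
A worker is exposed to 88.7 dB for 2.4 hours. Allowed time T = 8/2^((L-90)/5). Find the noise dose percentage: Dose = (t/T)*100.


T_allowed = 8 / 2^((88.7 - 90)/5) = 9.57983 hr
Dose = 2.4 / 9.57983 * 100 = 25.053 %


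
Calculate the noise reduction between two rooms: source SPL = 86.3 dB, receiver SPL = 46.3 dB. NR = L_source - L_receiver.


NR = L_source - L_receiver (difference between source and receiving room levels)
NR = 86.3 - 46.3 = 40 dB


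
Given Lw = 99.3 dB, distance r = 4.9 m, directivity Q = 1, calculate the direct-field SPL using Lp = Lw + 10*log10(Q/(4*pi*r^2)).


4*pi*r^2 = 4*pi*4.9^2 = 301.719 m^2
Q / (4*pi*r^2) = 1 / 301.719 = 0.00331434
Lp = 99.3 + 10*log10(0.00331434) = 74.504 dB


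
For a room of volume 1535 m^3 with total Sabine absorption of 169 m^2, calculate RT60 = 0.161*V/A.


RT60 = 0.161 * 1535 / 169 = 1.4623 s


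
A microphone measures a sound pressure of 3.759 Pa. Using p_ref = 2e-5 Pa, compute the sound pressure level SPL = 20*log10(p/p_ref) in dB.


p / p_ref = 3.759 / 2e-5 = 187950
SPL = 20 * log10(187950) = 105.48 dB


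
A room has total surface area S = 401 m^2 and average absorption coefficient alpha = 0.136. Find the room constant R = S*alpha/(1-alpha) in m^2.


R = 401 * 0.136 / (1 - 0.136) = 63.12 m^2


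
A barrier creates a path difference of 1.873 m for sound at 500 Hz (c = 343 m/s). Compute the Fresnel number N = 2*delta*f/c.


N = 2*delta*f/c = 2*delta/lambda, where lambda = c/f
lambda = 343 / 500 = 0.686 m
N = 2 * 1.873 / 0.686 = 5.4606


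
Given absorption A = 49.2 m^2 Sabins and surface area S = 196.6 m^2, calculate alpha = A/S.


Absorption coefficient = absorbed power / incident power
alpha = A / S = 49.2 / 196.6 = 0.25025


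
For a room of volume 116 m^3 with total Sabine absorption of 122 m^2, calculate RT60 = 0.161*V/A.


RT60 = 0.161 * 116 / 122 = 0.15308 s


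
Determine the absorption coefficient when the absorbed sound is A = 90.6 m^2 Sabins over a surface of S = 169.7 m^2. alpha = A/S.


Absorption coefficient = absorbed power / incident power
alpha = A / S = 90.6 / 169.7 = 0.53388


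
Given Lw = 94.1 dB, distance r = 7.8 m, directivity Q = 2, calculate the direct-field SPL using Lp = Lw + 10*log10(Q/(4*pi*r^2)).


4*pi*r^2 = 4*pi*7.8^2 = 764.538 m^2
Q / (4*pi*r^2) = 2 / 764.538 = 0.00261596
Lp = 94.1 + 10*log10(0.00261596) = 68.276 dB


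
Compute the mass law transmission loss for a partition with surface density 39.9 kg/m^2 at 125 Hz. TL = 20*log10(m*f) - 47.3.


m * f = 39.9 * 125 = 4987.5
20*log10(4987.5) = 73.9577 dB
TL = 73.9577 - 47.3 = 26.658 dB


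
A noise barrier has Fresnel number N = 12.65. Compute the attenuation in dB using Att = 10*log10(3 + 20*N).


3 + 20*N = 3 + 20*12.65 = 256
Att = 10*log10(256) = 24.082 dB


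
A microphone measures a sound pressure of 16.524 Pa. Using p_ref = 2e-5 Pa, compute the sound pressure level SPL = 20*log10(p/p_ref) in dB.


p / p_ref = 16.524 / 2e-5 = 826200
SPL = 20 * log10(826200) = 118.34 dB


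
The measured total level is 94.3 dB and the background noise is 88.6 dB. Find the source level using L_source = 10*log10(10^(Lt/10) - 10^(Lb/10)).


10^(94.3/10) = 2.69153e+09
10^(88.6/10) = 7.24436e+08
Difference = 2.69153e+09 - 7.24436e+08 = 1.96709e+09
L_source = 10*log10(1.96709e+09) = 92.938 dB


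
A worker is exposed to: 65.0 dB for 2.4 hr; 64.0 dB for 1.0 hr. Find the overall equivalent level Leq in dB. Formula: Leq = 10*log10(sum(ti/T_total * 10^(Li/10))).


T_total = 2.4 + 1.0 = 3.4 hr
(2.4/3.4) * 10^(65.0/10) = 2.2322e+06
(1.0/3.4) * 10^(64.0/10) = 738790
Sum = 2.2322e+06 + 738790 = 2.97099e+06
Leq = 10*log10(2.97099e+06) = 64.729 dB


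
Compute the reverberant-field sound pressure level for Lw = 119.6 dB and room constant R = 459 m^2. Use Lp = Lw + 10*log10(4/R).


4/R = 4/459 = 0.0087146
Lp = 119.6 + 10*log10(0.0087146) = 99.002 dB


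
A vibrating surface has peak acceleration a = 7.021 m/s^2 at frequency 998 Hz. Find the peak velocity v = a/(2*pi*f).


omega = 2*pi*f = 2*pi*998 = 6270.62 rad/s
v = a / omega = 7.021 / 6270.62 = 0.0011197 m/s


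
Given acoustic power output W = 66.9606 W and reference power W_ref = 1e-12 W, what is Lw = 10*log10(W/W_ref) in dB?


W / W_ref = 66.9606 / 1e-12 = 6.69606e+13
Lw = 10 * log10(6.69606e+13) = 138.26 dB


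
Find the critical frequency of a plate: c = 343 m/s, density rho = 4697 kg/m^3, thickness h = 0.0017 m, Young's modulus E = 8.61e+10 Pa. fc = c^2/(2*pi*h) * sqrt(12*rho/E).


12*rho/E = 12*4697/8.61e+10 = 6.54634e-07
sqrt(12*rho/E) = sqrt(6.54634e-07) = 0.000809095
c^2/(2*pi*h) = 343^2/(2*pi*0.0017) = 1.10144e+07
fc = 1.10144e+07 * 0.000809095 = 8911.7 Hz


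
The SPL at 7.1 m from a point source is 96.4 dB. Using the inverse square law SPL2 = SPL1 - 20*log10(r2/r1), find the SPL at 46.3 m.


r2/r1 = 46.3/7.1 = 6.52113
Correction = 20*log10(6.52113) = 16.2865 dB
SPL2 = 96.4 - 16.2865 = 80.114 dB


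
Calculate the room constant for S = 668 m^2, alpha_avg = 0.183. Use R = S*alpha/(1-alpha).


R = 668 * 0.183 / (1 - 0.183) = 149.63 m^2


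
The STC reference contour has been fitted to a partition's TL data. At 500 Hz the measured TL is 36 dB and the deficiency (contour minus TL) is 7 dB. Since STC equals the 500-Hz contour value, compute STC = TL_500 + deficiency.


By ASTM E413, STC = value of the fitted reference contour at 500 Hz.
Contour value at 500 Hz = TL_500 + deficiency = 36 + 7 = 43
STC = 43


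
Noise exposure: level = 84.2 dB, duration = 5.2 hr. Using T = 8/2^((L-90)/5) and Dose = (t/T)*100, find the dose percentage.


T_allowed = 8 / 2^((84.2 - 90)/5) = 17.8766 hr
Dose = 5.2 / 17.8766 * 100 = 29.088 %


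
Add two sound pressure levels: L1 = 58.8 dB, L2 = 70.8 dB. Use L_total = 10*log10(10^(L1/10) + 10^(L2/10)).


10^(58.8/10) = 758578
10^(70.8/10) = 1.20226e+07
Sum = 758578 + 1.20226e+07 = 1.27812e+07
L_total = 10*log10(1.27812e+07) = 71.066 dB


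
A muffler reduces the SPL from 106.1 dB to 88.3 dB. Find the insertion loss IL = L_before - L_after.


Insertion loss = SPL without muffler - SPL with muffler
IL = 106.1 - 88.3 = 17.8 dB


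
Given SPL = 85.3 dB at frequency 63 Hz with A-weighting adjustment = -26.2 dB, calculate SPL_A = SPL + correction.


A-weighting table: 63 Hz -> -26.2 dB correction
SPL_A = SPL + correction = 85.3 + (-26.2) = 59.1 dBA


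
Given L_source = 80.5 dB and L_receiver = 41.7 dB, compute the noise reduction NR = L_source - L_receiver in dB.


NR = L_source - L_receiver (difference between source and receiving room levels)
NR = 80.5 - 41.7 = 38.8 dB


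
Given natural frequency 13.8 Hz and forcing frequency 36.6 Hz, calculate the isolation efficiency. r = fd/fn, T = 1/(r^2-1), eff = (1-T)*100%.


r = 36.6 / 13.8 = 2.65217
r^2 - 1 = 2.65217^2 - 1 = 6.03401
T = 1/6.03401 = 0.165727
Efficiency = (1 - 0.165727)*100 = 83.427 %


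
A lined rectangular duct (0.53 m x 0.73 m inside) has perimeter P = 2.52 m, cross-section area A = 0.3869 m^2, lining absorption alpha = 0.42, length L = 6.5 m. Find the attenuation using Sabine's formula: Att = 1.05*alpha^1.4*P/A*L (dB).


alpha^1.4 = 0.42^1.4 = 0.296858
Attenuation rate = 1.05 * alpha^1.4 * P / A
= 1.05 * 0.296858 * 2.52 / 0.3869 = 2.0302 dB/m
Total Att = 2.0302 * 6.5 = 13.196 dB


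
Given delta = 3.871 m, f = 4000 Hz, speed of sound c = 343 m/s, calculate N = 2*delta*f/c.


N = 2*delta*f/c = 2*delta/lambda, where lambda = c/f
lambda = 343 / 4000 = 0.08575 m
N = 2 * 3.871 / 0.08575 = 90.286


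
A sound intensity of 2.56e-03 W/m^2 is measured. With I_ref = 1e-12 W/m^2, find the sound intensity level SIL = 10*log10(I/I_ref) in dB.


I / I_ref = 2.56e-03 / 1e-12 = 2.56e+09
SIL = 10 * log10(2.56e+09) = 94.082 dB


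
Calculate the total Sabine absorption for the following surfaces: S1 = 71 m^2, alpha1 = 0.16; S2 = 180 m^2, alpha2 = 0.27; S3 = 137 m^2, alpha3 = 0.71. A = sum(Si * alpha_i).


71 * 0.16 = 11.36
180 * 0.27 = 48.6
137 * 0.71 = 97.27
A_total = 11.36 + 48.6 + 97.27 = 157.23 m^2


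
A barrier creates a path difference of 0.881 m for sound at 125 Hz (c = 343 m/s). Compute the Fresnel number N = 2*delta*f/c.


N = 2*delta*f/c = 2*delta/lambda, where lambda = c/f
lambda = 343 / 125 = 2.744 m
N = 2 * 0.881 / 2.744 = 0.64213


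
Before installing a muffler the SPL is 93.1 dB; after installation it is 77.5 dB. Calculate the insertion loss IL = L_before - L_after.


Insertion loss = SPL without muffler - SPL with muffler
IL = 93.1 - 77.5 = 15.6 dB


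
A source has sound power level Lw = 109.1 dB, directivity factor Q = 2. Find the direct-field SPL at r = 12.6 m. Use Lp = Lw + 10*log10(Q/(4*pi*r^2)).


4*pi*r^2 = 4*pi*12.6^2 = 1995.04 m^2
Q / (4*pi*r^2) = 2 / 1995.04 = 0.00100249
Lp = 109.1 + 10*log10(0.00100249) = 79.111 dB


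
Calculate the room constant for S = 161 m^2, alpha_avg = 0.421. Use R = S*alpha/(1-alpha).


R = 161 * 0.421 / (1 - 0.421) = 117.07 m^2


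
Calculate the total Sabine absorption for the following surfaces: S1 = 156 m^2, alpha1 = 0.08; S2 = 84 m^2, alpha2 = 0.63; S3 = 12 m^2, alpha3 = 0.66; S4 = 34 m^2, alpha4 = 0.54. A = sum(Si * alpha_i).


156 * 0.08 = 12.48
84 * 0.63 = 52.92
12 * 0.66 = 7.92
34 * 0.54 = 18.36
A_total = 12.48 + 52.92 + 7.92 + 18.36 = 91.68 m^2


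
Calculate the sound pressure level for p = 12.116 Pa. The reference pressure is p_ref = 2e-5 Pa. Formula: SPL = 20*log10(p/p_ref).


p / p_ref = 12.116 / 2e-5 = 605800
SPL = 20 * log10(605800) = 115.65 dB


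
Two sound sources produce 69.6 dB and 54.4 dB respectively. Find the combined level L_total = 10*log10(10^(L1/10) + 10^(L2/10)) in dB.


10^(69.6/10) = 9.12011e+06
10^(54.4/10) = 275423
Sum = 9.12011e+06 + 275423 = 9.39553e+06
L_total = 10*log10(9.39553e+06) = 69.729 dB


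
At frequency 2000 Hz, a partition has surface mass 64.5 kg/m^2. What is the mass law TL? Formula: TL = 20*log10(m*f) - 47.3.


m * f = 64.5 * 2000 = 129000
20*log10(129000) = 102.212 dB
TL = 102.212 - 47.3 = 54.912 dB


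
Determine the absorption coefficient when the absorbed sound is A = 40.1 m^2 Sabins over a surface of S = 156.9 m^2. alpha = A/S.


Absorption coefficient = absorbed power / incident power
alpha = A / S = 40.1 / 156.9 = 0.25558


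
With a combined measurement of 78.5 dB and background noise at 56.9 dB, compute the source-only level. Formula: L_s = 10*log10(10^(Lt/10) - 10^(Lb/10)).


10^(78.5/10) = 7.07946e+07
10^(56.9/10) = 489779
Difference = 7.07946e+07 - 489779 = 7.03048e+07
L_source = 10*log10(7.03048e+07) = 78.47 dB


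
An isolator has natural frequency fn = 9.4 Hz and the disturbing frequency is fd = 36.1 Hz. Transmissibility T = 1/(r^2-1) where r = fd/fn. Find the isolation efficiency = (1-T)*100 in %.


r = 36.1 / 9.4 = 3.84043
r^2 - 1 = 3.84043^2 - 1 = 13.7489
T = 1/13.7489 = 0.0727331
Efficiency = (1 - 0.0727331)*100 = 92.727 %


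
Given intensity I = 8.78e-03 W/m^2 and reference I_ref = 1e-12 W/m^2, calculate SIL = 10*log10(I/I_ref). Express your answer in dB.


I / I_ref = 8.78e-03 / 1e-12 = 8.78e+09
SIL = 10 * log10(8.78e+09) = 99.435 dB


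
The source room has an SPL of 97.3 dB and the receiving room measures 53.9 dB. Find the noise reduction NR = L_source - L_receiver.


NR = L_source - L_receiver (difference between source and receiving room levels)
NR = 97.3 - 53.9 = 43.4 dB


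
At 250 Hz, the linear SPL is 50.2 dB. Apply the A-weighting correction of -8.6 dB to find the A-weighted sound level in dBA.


A-weighting table: 250 Hz -> -8.6 dB correction
SPL_A = SPL + correction = 50.2 + (-8.6) = 41.6 dBA


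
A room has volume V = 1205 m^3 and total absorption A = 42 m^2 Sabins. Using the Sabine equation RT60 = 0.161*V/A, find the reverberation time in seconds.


RT60 = 0.161 * 1205 / 42 = 4.6192 s


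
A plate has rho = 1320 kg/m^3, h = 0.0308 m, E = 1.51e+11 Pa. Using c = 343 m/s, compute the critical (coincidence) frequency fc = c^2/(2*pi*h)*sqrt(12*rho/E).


12*rho/E = 12*1320/1.51e+11 = 1.04901e-07
sqrt(12*rho/E) = sqrt(1.04901e-07) = 0.000323884
c^2/(2*pi*h) = 343^2/(2*pi*0.0308) = 607936
fc = 607936 * 0.000323884 = 196.9 Hz


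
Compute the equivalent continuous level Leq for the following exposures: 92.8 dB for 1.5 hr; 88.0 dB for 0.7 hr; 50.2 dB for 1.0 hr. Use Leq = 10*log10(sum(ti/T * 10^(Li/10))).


T_total = 1.5 + 0.7 + 1.0 = 3.2 hr
(1.5/3.2) * 10^(92.8/10) = 8.93185e+08
(0.7/3.2) * 10^(88.0/10) = 1.38022e+08
(1.0/3.2) * 10^(50.2/10) = 32722.8
Sum = 8.93185e+08 + 1.38022e+08 + 32722.8 = 1.03124e+09
Leq = 10*log10(1.03124e+09) = 90.134 dB


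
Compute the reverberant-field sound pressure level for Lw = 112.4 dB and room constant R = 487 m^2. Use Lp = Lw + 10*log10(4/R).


4/R = 4/487 = 0.00821355
Lp = 112.4 + 10*log10(0.00821355) = 91.545 dB


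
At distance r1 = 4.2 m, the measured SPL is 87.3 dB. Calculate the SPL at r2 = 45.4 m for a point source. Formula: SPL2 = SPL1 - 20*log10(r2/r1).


r2/r1 = 45.4/4.2 = 10.8095
Correction = 20*log10(10.8095) = 20.6761 dB
SPL2 = 87.3 - 20.6761 = 66.624 dB


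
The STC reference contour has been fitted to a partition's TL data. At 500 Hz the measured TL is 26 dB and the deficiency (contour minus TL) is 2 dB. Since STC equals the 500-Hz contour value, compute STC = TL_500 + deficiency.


By ASTM E413, STC = value of the fitted reference contour at 500 Hz.
Contour value at 500 Hz = TL_500 + deficiency = 26 + 2 = 28
STC = 28


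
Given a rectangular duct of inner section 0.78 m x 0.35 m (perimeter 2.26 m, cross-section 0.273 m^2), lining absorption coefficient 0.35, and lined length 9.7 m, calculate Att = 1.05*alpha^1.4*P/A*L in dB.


alpha^1.4 = 0.35^1.4 = 0.229983
Attenuation rate = 1.05 * alpha^1.4 * P / A
= 1.05 * 0.229983 * 2.26 / 0.273 = 1.99908 dB/m
Total Att = 1.99908 * 9.7 = 19.391 dB


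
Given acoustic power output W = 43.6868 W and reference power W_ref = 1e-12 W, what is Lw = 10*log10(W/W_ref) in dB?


W / W_ref = 43.6868 / 1e-12 = 4.36868e+13
Lw = 10 * log10(4.36868e+13) = 136.4 dB


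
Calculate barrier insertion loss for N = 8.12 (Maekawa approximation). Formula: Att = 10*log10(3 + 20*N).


3 + 20*N = 3 + 20*8.12 = 165.4
Att = 10*log10(165.4) = 22.185 dB


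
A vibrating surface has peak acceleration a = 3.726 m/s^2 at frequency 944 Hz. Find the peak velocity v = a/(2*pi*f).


omega = 2*pi*f = 2*pi*944 = 5931.33 rad/s
v = a / omega = 3.726 / 5931.33 = 0.00062819 m/s


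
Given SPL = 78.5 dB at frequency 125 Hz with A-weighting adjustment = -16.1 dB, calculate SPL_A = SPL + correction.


A-weighting table: 125 Hz -> -16.1 dB correction
SPL_A = SPL + correction = 78.5 + (-16.1) = 62.4 dBA


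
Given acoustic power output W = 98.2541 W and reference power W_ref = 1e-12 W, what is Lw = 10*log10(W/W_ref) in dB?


W / W_ref = 98.2541 / 1e-12 = 9.82541e+13
Lw = 10 * log10(9.82541e+13) = 139.92 dB


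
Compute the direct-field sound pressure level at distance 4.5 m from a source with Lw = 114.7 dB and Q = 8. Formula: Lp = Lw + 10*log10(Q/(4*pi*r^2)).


4*pi*r^2 = 4*pi*4.5^2 = 254.469 m^2
Q / (4*pi*r^2) = 8 / 254.469 = 0.031438
Lp = 114.7 + 10*log10(0.031438) = 99.675 dB


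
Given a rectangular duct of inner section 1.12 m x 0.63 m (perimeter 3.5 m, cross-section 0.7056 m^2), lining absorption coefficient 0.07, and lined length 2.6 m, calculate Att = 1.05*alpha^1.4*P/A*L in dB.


alpha^1.4 = 0.07^1.4 = 0.0241622
Attenuation rate = 1.05 * alpha^1.4 * P / A
= 1.05 * 0.0241622 * 3.5 / 0.7056 = 0.125845 dB/m
Total Att = 0.125845 * 2.6 = 0.3272 dB


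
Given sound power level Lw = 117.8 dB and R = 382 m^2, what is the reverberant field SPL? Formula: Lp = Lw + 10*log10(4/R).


4/R = 4/382 = 0.0104712
Lp = 117.8 + 10*log10(0.0104712) = 98 dB


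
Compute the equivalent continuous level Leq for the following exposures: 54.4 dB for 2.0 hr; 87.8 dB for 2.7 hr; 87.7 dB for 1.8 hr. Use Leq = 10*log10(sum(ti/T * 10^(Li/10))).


T_total = 2.0 + 2.7 + 1.8 = 6.5 hr
(2.0/6.5) * 10^(54.4/10) = 84745.5
(2.7/6.5) * 10^(87.8/10) = 2.50294e+08
(1.8/6.5) * 10^(87.7/10) = 1.63064e+08
Sum = 84745.5 + 2.50294e+08 + 1.63064e+08 = 4.13443e+08
Leq = 10*log10(4.13443e+08) = 86.164 dB


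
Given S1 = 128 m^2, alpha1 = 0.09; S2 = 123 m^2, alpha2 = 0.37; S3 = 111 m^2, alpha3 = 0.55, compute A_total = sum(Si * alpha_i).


128 * 0.09 = 11.52
123 * 0.37 = 45.51
111 * 0.55 = 61.05
A_total = 11.52 + 45.51 + 61.05 = 118.08 m^2


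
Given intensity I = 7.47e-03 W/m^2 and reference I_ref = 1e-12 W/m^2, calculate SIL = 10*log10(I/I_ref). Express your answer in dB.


I / I_ref = 7.47e-03 / 1e-12 = 7.47e+09
SIL = 10 * log10(7.47e+09) = 98.733 dB


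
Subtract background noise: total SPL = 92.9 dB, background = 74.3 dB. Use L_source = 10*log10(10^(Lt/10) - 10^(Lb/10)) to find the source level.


10^(92.9/10) = 1.94984e+09
10^(74.3/10) = 2.69153e+07
Difference = 1.94984e+09 - 2.69153e+07 = 1.92292e+09
L_source = 10*log10(1.92292e+09) = 92.84 dB


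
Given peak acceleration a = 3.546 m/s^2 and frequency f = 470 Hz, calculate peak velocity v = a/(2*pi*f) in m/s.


omega = 2*pi*f = 2*pi*470 = 2953.1 rad/s
v = a / omega = 3.546 / 2953.1 = 0.0012008 m/s


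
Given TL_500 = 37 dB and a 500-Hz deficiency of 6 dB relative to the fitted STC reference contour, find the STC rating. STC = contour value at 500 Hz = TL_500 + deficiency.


By ASTM E413, STC = value of the fitted reference contour at 500 Hz.
Contour value at 500 Hz = TL_500 + deficiency = 37 + 6 = 43
STC = 43


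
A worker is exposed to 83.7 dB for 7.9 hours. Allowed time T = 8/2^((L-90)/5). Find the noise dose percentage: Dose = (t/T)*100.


T_allowed = 8 / 2^((83.7 - 90)/5) = 19.1597 hr
Dose = 7.9 / 19.1597 * 100 = 41.232 %


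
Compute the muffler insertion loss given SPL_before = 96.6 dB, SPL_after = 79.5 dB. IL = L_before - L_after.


Insertion loss = SPL without muffler - SPL with muffler
IL = 96.6 - 79.5 = 17.1 dB


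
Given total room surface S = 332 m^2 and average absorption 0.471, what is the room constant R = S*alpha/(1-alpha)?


R = 332 * 0.471 / (1 - 0.471) = 295.6 m^2


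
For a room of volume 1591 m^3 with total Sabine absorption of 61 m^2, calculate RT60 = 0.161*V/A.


RT60 = 0.161 * 1591 / 61 = 4.1992 s


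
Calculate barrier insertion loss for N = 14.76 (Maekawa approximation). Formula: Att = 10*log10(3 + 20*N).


3 + 20*N = 3 + 20*14.76 = 298.2
Att = 10*log10(298.2) = 24.745 dB


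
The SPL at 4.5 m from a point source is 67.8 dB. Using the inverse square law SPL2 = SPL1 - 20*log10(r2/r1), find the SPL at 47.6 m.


r2/r1 = 47.6/4.5 = 10.5778
Correction = 20*log10(10.5778) = 20.4879 dB
SPL2 = 67.8 - 20.4879 = 47.312 dB


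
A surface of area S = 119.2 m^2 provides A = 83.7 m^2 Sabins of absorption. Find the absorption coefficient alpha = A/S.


Absorption coefficient = absorbed power / incident power
alpha = A / S = 83.7 / 119.2 = 0.70218


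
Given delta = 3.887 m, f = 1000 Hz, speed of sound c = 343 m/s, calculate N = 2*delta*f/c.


N = 2*delta*f/c = 2*delta/lambda, where lambda = c/f
lambda = 343 / 1000 = 0.343 m
N = 2 * 3.887 / 0.343 = 22.665


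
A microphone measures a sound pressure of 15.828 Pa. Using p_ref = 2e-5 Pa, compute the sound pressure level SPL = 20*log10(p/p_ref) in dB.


p / p_ref = 15.828 / 2e-5 = 791400
SPL = 20 * log10(791400) = 117.97 dB


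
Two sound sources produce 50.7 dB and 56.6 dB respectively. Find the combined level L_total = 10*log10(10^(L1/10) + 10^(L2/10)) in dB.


10^(50.7/10) = 117490
10^(56.6/10) = 457088
Sum = 117490 + 457088 = 574578
L_total = 10*log10(574578) = 57.593 dB


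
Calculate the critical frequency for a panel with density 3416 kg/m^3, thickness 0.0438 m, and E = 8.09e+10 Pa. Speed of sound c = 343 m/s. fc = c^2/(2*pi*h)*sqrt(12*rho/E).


12*rho/E = 12*3416/8.09e+10 = 5.067e-07
sqrt(12*rho/E) = sqrt(5.067e-07) = 0.000711829
c^2/(2*pi*h) = 343^2/(2*pi*0.0438) = 427498
fc = 427498 * 0.000711829 = 304.31 Hz


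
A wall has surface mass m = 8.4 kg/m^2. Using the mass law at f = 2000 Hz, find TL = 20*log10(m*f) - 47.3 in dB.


m * f = 8.4 * 2000 = 16800
20*log10(16800) = 84.5062 dB
TL = 84.5062 - 47.3 = 37.206 dB


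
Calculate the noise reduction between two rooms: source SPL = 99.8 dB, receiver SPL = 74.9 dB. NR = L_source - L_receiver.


NR = L_source - L_receiver (difference between source and receiving room levels)
NR = 99.8 - 74.9 = 24.9 dB


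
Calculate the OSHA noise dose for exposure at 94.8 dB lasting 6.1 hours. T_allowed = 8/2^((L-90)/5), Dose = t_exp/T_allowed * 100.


T_allowed = 8 / 2^((94.8 - 90)/5) = 4.11246 hr
Dose = 6.1 / 4.11246 * 100 = 148.33 %


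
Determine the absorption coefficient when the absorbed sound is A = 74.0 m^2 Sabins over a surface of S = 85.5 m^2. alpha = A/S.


Absorption coefficient = absorbed power / incident power
alpha = A / S = 74.0 / 85.5 = 0.8655


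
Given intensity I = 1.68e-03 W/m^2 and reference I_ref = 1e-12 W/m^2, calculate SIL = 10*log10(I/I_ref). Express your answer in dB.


I / I_ref = 1.68e-03 / 1e-12 = 1.68e+09
SIL = 10 * log10(1.68e+09) = 92.253 dB


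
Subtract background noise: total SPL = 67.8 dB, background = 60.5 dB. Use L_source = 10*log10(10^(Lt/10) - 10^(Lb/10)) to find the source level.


10^(67.8/10) = 6.0256e+06
10^(60.5/10) = 1.12202e+06
Difference = 6.0256e+06 - 1.12202e+06 = 4.90358e+06
L_source = 10*log10(4.90358e+06) = 66.905 dB


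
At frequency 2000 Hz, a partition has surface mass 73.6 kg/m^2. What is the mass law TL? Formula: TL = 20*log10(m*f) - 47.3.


m * f = 73.6 * 2000 = 147200
20*log10(147200) = 103.358 dB
TL = 103.358 - 47.3 = 56.058 dB


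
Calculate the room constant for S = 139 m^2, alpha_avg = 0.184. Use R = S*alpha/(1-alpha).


R = 139 * 0.184 / (1 - 0.184) = 31.343 m^2


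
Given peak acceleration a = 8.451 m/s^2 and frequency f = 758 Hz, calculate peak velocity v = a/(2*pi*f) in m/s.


omega = 2*pi*f = 2*pi*758 = 4762.65 rad/s
v = a / omega = 8.451 / 4762.65 = 0.0017744 m/s


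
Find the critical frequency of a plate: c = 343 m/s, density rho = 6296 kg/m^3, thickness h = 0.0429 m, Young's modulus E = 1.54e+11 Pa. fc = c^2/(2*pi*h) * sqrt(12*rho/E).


12*rho/E = 12*6296/1.54e+11 = 4.90597e-07
sqrt(12*rho/E) = sqrt(4.90597e-07) = 0.000700426
c^2/(2*pi*h) = 343^2/(2*pi*0.0429) = 436467
fc = 436467 * 0.000700426 = 305.71 Hz


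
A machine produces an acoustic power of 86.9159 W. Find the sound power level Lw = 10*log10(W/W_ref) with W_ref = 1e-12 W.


W / W_ref = 86.9159 / 1e-12 = 8.69159e+13
Lw = 10 * log10(8.69159e+13) = 139.39 dB


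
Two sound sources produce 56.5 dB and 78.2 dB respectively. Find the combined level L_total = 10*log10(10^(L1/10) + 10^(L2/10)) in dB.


10^(56.5/10) = 446684
10^(78.2/10) = 6.60693e+07
Sum = 446684 + 6.60693e+07 = 6.6516e+07
L_total = 10*log10(6.6516e+07) = 78.229 dB


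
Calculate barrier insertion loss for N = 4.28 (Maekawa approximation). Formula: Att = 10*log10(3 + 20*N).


3 + 20*N = 3 + 20*4.28 = 88.6
Att = 10*log10(88.6) = 19.474 dB


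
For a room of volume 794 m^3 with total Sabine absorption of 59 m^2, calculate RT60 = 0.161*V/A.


RT60 = 0.161 * 794 / 59 = 2.1667 s


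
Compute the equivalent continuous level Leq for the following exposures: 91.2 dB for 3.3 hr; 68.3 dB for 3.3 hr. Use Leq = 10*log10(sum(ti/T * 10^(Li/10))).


T_total = 3.3 + 3.3 = 6.6 hr
(3.3/6.6) * 10^(91.2/10) = 6.59128e+08
(3.3/6.6) * 10^(68.3/10) = 3.38041e+06
Sum = 6.59128e+08 + 3.38041e+06 = 6.62508e+08
Leq = 10*log10(6.62508e+08) = 88.212 dB


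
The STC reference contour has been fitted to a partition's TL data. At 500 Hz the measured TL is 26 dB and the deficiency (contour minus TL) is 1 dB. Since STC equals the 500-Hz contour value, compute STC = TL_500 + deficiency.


By ASTM E413, STC = value of the fitted reference contour at 500 Hz.
Contour value at 500 Hz = TL_500 + deficiency = 26 + 1 = 27
STC = 27


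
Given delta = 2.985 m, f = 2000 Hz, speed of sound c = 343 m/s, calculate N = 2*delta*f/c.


N = 2*delta*f/c = 2*delta/lambda, where lambda = c/f
lambda = 343 / 2000 = 0.1715 m
N = 2 * 2.985 / 0.1715 = 34.81


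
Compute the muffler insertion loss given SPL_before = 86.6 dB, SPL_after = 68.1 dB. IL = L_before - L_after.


Insertion loss = SPL without muffler - SPL with muffler
IL = 86.6 - 68.1 = 18.5 dB


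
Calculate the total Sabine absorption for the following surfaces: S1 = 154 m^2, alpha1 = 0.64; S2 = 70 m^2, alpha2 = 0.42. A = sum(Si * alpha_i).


154 * 0.64 = 98.56
70 * 0.42 = 29.4
A_total = 98.56 + 29.4 = 127.96 m^2


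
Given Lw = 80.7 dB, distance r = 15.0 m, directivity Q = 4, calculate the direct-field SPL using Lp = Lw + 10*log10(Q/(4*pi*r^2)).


4*pi*r^2 = 4*pi*15.0^2 = 2827.43 m^2
Q / (4*pi*r^2) = 4 / 2827.43 = 0.00141471
Lp = 80.7 + 10*log10(0.00141471) = 52.207 dB


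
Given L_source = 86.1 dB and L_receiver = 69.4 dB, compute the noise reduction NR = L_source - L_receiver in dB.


NR = L_source - L_receiver (difference between source and receiving room levels)
NR = 86.1 - 69.4 = 16.7 dB


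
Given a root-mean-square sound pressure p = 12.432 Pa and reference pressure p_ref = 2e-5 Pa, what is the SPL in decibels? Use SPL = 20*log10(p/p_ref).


p / p_ref = 12.432 / 2e-5 = 621600
SPL = 20 * log10(621600) = 115.87 dB


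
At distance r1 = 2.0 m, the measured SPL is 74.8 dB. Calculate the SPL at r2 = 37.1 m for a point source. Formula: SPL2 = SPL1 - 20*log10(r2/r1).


r2/r1 = 37.1/2.0 = 18.55
Correction = 20*log10(18.55) = 25.3669 dB
SPL2 = 74.8 - 25.3669 = 49.433 dB


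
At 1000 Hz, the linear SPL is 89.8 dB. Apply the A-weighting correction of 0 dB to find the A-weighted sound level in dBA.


A-weighting table: 1000 Hz -> 0 dB correction
SPL_A = SPL + correction = 89.8 + (0) = 89.8 dBA


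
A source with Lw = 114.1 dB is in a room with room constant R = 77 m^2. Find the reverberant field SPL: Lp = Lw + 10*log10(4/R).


4/R = 4/77 = 0.0519481
Lp = 114.1 + 10*log10(0.0519481) = 101.26 dB


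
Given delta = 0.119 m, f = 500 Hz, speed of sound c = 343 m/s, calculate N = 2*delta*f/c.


N = 2*delta*f/c = 2*delta/lambda, where lambda = c/f
lambda = 343 / 500 = 0.686 m
N = 2 * 0.119 / 0.686 = 0.34694


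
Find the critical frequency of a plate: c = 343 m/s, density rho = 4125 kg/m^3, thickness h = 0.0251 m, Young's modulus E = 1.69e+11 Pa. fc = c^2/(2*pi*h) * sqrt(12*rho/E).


12*rho/E = 12*4125/1.69e+11 = 2.92899e-07
sqrt(12*rho/E) = sqrt(2.92899e-07) = 0.000541201
c^2/(2*pi*h) = 343^2/(2*pi*0.0251) = 745993
fc = 745993 * 0.000541201 = 403.73 Hz


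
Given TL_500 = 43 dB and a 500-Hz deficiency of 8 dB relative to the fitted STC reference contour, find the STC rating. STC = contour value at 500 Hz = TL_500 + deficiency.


By ASTM E413, STC = value of the fitted reference contour at 500 Hz.
Contour value at 500 Hz = TL_500 + deficiency = 43 + 8 = 51
STC = 51


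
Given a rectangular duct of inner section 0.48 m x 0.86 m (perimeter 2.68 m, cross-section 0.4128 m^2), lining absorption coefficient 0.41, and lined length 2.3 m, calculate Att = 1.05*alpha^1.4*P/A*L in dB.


alpha^1.4 = 0.41^1.4 = 0.28701
Attenuation rate = 1.05 * alpha^1.4 * P / A
= 1.05 * 0.28701 * 2.68 / 0.4128 = 1.95651 dB/m
Total Att = 1.95651 * 2.3 = 4.5 dB


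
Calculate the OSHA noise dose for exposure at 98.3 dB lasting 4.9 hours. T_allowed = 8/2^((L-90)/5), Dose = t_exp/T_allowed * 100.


T_allowed = 8 / 2^((98.3 - 90)/5) = 2.53151 hr
Dose = 4.9 / 2.53151 * 100 = 193.56 %


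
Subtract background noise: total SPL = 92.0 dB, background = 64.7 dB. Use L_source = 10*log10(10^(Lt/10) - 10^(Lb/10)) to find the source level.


10^(92.0/10) = 1.58489e+09
10^(64.7/10) = 2.95121e+06
Difference = 1.58489e+09 - 2.95121e+06 = 1.58194e+09
L_source = 10*log10(1.58194e+09) = 91.992 dB


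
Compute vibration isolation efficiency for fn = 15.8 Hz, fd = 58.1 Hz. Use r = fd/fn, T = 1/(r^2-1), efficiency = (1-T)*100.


r = 58.1 / 15.8 = 3.67722
r^2 - 1 = 3.67722^2 - 1 = 12.5219
T = 1/12.5219 = 0.0798601
Efficiency = (1 - 0.0798601)*100 = 92.014 %


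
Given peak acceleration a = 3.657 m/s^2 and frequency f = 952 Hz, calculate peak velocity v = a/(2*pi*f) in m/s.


omega = 2*pi*f = 2*pi*952 = 5981.59 rad/s
v = a / omega = 3.657 / 5981.59 = 0.00061138 m/s


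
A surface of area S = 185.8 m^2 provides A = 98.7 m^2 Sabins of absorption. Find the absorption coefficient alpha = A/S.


Absorption coefficient = absorbed power / incident power
alpha = A / S = 98.7 / 185.8 = 0.53122


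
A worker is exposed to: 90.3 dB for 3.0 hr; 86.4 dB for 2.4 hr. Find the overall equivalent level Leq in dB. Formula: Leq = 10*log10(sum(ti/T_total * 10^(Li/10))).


T_total = 3.0 + 2.4 = 5.4 hr
(3.0/5.4) * 10^(90.3/10) = 5.95289e+08
(2.4/5.4) * 10^(86.4/10) = 1.94007e+08
Sum = 5.95289e+08 + 1.94007e+08 = 7.89296e+08
Leq = 10*log10(7.89296e+08) = 88.972 dB


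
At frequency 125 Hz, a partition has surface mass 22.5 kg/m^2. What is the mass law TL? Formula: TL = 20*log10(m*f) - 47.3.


m * f = 22.5 * 125 = 2812.5
20*log10(2812.5) = 68.9819 dB
TL = 68.9819 - 47.3 = 21.682 dB


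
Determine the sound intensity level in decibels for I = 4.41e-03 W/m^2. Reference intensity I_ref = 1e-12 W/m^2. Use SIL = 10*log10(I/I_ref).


I / I_ref = 4.41e-03 / 1e-12 = 4.41e+09
SIL = 10 * log10(4.41e+09) = 96.444 dB


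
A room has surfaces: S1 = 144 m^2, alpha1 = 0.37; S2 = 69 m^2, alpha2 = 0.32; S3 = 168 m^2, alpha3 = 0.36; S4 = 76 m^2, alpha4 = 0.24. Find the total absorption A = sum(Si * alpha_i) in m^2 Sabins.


144 * 0.37 = 53.28
69 * 0.32 = 22.08
168 * 0.36 = 60.48
76 * 0.24 = 18.24
A_total = 53.28 + 22.08 + 60.48 + 18.24 = 154.08 m^2


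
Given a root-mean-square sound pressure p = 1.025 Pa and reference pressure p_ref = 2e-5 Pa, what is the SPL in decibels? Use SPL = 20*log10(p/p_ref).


p / p_ref = 1.025 / 2e-5 = 51250
SPL = 20 * log10(51250) = 94.194 dB


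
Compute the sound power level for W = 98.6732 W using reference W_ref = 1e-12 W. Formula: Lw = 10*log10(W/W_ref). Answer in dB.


W / W_ref = 98.6732 / 1e-12 = 9.86732e+13
Lw = 10 * log10(9.86732e+13) = 139.94 dB


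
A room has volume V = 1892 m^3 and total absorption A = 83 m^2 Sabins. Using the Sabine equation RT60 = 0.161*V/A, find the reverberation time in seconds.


RT60 = 0.161 * 1892 / 83 = 3.67 s


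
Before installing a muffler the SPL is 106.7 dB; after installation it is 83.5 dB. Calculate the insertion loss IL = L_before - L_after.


Insertion loss = SPL without muffler - SPL with muffler
IL = 106.7 - 83.5 = 23.2 dB


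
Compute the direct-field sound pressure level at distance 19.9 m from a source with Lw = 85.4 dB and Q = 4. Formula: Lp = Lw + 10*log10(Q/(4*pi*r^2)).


4*pi*r^2 = 4*pi*19.9^2 = 4976.41 m^2
Q / (4*pi*r^2) = 4 / 4976.41 = 0.000803792
Lp = 85.4 + 10*log10(0.000803792) = 54.451 dB


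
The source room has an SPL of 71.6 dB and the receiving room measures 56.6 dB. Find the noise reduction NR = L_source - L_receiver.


NR = L_source - L_receiver (difference between source and receiving room levels)
NR = 71.6 - 56.6 = 15 dB


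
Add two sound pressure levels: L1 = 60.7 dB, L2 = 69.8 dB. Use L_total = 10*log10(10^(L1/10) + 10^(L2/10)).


10^(60.7/10) = 1.1749e+06
10^(69.8/10) = 9.54993e+06
Sum = 1.1749e+06 + 9.54993e+06 = 1.07248e+07
L_total = 10*log10(1.07248e+07) = 70.304 dB


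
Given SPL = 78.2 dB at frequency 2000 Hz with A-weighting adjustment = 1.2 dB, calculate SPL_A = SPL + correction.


A-weighting table: 2000 Hz -> 1.2 dB correction
SPL_A = SPL + correction = 78.2 + (1.2) = 79.4 dBA


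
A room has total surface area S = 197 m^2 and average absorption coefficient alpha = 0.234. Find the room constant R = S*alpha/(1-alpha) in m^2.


R = 197 * 0.234 / (1 - 0.234) = 60.18 m^2


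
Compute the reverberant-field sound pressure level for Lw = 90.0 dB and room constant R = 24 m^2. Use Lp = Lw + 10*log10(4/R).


4/R = 4/24 = 0.166667
Lp = 90.0 + 10*log10(0.166667) = 82.218 dB


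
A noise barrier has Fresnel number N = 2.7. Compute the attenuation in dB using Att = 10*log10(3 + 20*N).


3 + 20*N = 3 + 20*2.7 = 57
Att = 10*log10(57) = 17.559 dB


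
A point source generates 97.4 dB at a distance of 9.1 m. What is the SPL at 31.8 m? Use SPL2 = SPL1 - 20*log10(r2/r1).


r2/r1 = 31.8/9.1 = 3.49451
Correction = 20*log10(3.49451) = 10.8677 dB
SPL2 = 97.4 - 10.8677 = 86.532 dB


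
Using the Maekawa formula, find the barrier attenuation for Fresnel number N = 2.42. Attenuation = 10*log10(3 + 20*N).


3 + 20*N = 3 + 20*2.42 = 51.4
Att = 10*log10(51.4) = 17.11 dB


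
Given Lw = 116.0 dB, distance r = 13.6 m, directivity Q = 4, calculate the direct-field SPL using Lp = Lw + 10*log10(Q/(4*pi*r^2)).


4*pi*r^2 = 4*pi*13.6^2 = 2324.28 m^2
Q / (4*pi*r^2) = 4 / 2324.28 = 0.00172096
Lp = 116.0 + 10*log10(0.00172096) = 88.358 dB


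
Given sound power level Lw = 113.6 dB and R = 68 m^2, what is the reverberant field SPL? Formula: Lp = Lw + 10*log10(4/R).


4/R = 4/68 = 0.0588235
Lp = 113.6 + 10*log10(0.0588235) = 101.3 dB


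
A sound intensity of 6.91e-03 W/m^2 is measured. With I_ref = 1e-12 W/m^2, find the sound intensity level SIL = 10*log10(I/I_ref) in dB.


I / I_ref = 6.91e-03 / 1e-12 = 6.91e+09
SIL = 10 * log10(6.91e+09) = 98.395 dB


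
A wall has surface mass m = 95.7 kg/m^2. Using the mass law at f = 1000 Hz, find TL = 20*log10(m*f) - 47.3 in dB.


m * f = 95.7 * 1000 = 95700
20*log10(95700) = 99.6182 dB
TL = 99.6182 - 47.3 = 52.318 dB


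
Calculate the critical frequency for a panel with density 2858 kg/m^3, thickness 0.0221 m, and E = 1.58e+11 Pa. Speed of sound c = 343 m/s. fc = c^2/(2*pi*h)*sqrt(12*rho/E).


12*rho/E = 12*2858/1.58e+11 = 2.17063e-07
sqrt(12*rho/E) = sqrt(2.17063e-07) = 0.0004659
c^2/(2*pi*h) = 343^2/(2*pi*0.0221) = 847259
fc = 847259 * 0.0004659 = 394.74 Hz


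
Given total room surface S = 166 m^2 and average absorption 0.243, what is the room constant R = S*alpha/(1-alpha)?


R = 166 * 0.243 / (1 - 0.243) = 53.287 m^2


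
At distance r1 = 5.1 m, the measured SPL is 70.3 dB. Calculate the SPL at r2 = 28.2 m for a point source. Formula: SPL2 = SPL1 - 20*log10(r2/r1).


r2/r1 = 28.2/5.1 = 5.52941
Correction = 20*log10(5.52941) = 14.8536 dB
SPL2 = 70.3 - 14.8536 = 55.446 dB


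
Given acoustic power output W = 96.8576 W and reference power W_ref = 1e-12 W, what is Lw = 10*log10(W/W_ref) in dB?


W / W_ref = 96.8576 / 1e-12 = 9.68576e+13
Lw = 10 * log10(9.68576e+13) = 139.86 dB


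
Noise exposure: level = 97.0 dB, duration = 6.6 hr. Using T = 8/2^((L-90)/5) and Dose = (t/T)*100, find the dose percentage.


T_allowed = 8 / 2^((97.0 - 90)/5) = 3.03143 hr
Dose = 6.6 / 3.03143 * 100 = 217.72 %


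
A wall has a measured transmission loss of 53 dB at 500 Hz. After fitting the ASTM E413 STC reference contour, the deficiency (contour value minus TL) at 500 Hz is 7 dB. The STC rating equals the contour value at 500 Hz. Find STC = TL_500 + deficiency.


By ASTM E413, STC = value of the fitted reference contour at 500 Hz.
Contour value at 500 Hz = TL_500 + deficiency = 53 + 7 = 60
STC = 60


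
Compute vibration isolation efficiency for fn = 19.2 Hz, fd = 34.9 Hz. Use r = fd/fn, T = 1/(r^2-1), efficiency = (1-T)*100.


r = 34.9 / 19.2 = 1.81771
r^2 - 1 = 1.81771^2 - 1 = 2.30407
T = 1/2.30407 = 0.434015
Efficiency = (1 - 0.434015)*100 = 56.598 %


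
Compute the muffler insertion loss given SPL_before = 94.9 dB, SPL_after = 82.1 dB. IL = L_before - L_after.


Insertion loss = SPL without muffler - SPL with muffler
IL = 94.9 - 82.1 = 12.8 dB


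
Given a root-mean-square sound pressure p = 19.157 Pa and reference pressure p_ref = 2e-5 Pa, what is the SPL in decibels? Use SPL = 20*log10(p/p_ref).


p / p_ref = 19.157 / 2e-5 = 957850
SPL = 20 * log10(957850) = 119.63 dB


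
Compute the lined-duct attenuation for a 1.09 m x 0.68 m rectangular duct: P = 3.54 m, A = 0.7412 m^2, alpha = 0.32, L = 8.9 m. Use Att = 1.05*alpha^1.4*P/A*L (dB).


alpha^1.4 = 0.32^1.4 = 0.202866
Attenuation rate = 1.05 * alpha^1.4 * P / A
= 1.05 * 0.202866 * 3.54 / 0.7412 = 1.01734 dB/m
Total Att = 1.01734 * 8.9 = 9.0543 dB


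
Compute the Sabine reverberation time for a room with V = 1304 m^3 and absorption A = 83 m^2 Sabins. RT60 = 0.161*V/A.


RT60 = 0.161 * 1304 / 83 = 2.5294 s


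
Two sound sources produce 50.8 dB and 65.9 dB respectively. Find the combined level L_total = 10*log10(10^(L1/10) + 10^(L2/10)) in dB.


10^(50.8/10) = 120226
10^(65.9/10) = 3.89045e+06
Sum = 120226 + 3.89045e+06 = 4.01068e+06
L_total = 10*log10(4.01068e+06) = 66.032 dB


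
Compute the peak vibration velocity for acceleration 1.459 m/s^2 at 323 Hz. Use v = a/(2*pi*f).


omega = 2*pi*f = 2*pi*323 = 2029.47 rad/s
v = a / omega = 1.459 / 2029.47 = 0.00071891 m/s


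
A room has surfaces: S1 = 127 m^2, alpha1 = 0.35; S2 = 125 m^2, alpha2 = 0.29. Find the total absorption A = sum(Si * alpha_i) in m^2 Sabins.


127 * 0.35 = 44.45
125 * 0.29 = 36.25
A_total = 44.45 + 36.25 = 80.7 m^2


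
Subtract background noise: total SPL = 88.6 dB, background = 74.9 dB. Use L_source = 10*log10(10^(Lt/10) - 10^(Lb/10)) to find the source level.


10^(88.6/10) = 7.24436e+08
10^(74.9/10) = 3.0903e+07
Difference = 7.24436e+08 - 3.0903e+07 = 6.93533e+08
L_source = 10*log10(6.93533e+08) = 88.411 dB


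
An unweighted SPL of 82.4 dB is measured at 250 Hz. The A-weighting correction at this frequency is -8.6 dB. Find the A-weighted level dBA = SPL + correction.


A-weighting table: 250 Hz -> -8.6 dB correction
SPL_A = SPL + correction = 82.4 + (-8.6) = 73.8 dBA


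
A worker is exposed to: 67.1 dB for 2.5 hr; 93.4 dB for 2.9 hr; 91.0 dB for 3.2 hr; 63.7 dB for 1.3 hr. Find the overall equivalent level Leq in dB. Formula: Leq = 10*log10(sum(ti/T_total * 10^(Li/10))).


T_total = 2.5 + 2.9 + 3.2 + 1.3 = 9.9 hr
(2.5/9.9) * 10^(67.1/10) = 1.2951e+06
(2.9/9.9) * 10^(93.4/10) = 6.40859e+08
(3.2/9.9) * 10^(91.0/10) = 4.06925e+08
(1.3/9.9) * 10^(63.7/10) = 307828
Sum = 1.2951e+06 + 6.40859e+08 + 4.06925e+08 + 307828 = 1.04939e+09
Leq = 10*log10(1.04939e+09) = 90.209 dB
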